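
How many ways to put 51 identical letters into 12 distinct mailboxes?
C(51+12-1, 12-1) = C(62, 11) = 508271323092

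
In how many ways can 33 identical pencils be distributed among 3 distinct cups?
C(33+3-1, 3-1) = C(35, 2) = 595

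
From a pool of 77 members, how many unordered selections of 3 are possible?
C(77,3) = 77!/(3!×74!) = 73150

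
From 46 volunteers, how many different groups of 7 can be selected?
C(46,7) = 46!/(7!×39!) = 53524680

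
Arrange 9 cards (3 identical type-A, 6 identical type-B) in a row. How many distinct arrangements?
9! / (3! × 6!) = 84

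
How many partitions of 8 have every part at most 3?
Let r_j(i) = number of partitions of i into parts ≤ j, for i = 0..8. r_1(i) = 1 for all i; r_j(i) = r_{j-1}(i) + r_j(i-j). Rows j = 2..3: ≤2: 1 1 2 2 3 3 4 4 5; ≤3: 1 1 2 3 4 5 7 8 10. r_3(8) = 10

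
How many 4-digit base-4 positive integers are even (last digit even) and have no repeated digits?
Last∈{0,2}. Last=0: 6. Last nonzero: 1×2×P(2,2) = 4. Total = 10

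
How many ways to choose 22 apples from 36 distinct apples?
C(36,22) = 36!/(22!×14!) = 3796297200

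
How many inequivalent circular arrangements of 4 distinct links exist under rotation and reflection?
(4-1)!/2 = 6/2 = 3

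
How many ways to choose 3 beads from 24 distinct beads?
C(24,3) = 24!/(3!×21!) = 2024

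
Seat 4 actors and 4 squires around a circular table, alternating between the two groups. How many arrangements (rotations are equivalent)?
Fix one of the actors: (4-1)! ways for the remaining actors, × 4! ways for the squires = 6 × 24 = 144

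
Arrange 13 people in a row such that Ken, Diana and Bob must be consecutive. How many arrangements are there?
Treat the 3 as one block: (13-3+1)! × 3! = 39916800 × 6 = 239500800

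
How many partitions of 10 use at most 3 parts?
By conjugation, equals partitions of 10 into parts ≤ 3. Let r_j(i) = number of partitions of i into parts ≤ j, for i = 0..10. r_1(i) = 1 for all i; r_j(i) = r_{j-1}(i) + r_j(i-j). Rows j = 2..3: ≤2: 1 1 2 2 3 3 4 4 5 5 6; ≤3: 1 1 2 3 4 5 7 8 10 12 14. r_3(10) = 14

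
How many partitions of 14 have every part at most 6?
Let r_j(i) = number of partitions of i into parts ≤ j, for i = 0..14. r_1(i) = 1 for all i; r_j(i) = r_{j-1}(i) + r_j(i-j). Rows j = 2..6: ≤2: 1 1 2 2 3 3 4 4 5 5 6 6 7 7 8; ≤3: 1 1 2 3 4 5 7 8 10 12 14 16 19 21 24; ≤4: 1 1 2 3 5 6 9 11 15 18 23 27 34 39 47; ≤5: 1 1 2 3 5 7 10 13 18 23 30 37 47 57 70; ≤6: 1 1 2 3 5 7 11 14 20 26 35 44 58 71 90. r_6(14) = 90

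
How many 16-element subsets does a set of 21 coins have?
C(21,16) = 21!/(16!×5!) = 20349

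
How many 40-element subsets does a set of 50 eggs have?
C(50,40) = 50!/(40!×10!) = 10272278170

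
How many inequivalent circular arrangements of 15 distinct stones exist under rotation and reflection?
(15-1)!/2 = 87178291200/2 = 43589145600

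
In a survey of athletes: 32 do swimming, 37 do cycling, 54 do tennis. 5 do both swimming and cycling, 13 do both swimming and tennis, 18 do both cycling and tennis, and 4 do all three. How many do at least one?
|A∪B∪C| = 32+37+54-5-13-18+4 = 91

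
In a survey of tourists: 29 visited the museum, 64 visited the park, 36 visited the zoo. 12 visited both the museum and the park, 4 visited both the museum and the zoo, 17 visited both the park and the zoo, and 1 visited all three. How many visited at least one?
|A∪B∪C| = 29+64+36-12-4-17+1 = 97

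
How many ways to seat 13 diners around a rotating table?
Circular: fix one position, arrange the rest. (13-1)! = 479001600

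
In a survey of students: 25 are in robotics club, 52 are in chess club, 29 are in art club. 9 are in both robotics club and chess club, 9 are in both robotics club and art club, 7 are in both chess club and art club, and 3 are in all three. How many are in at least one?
|A∪B∪C| = 25+52+29-9-9-7+3 = 84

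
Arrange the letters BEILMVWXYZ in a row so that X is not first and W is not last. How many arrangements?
By inclusion-exclusion: 10! - 2×(10-1)! + (10-2)! = 3628800 - 725760 + 40320 = 2943360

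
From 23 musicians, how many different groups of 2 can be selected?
C(23,2) = 23!/(2!×21!) = 253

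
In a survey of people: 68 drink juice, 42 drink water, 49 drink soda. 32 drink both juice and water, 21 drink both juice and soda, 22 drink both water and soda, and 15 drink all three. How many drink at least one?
|A∪B∪C| = 68+42+49-32-21-22+15 = 99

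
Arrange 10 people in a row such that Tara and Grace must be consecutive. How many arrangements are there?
Treat the 2 as one block: (10-2+1)! × 2! = 362880 × 2 = 725760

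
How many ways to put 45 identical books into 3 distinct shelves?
C(45+3-1, 3-1) = C(47, 2) = 1081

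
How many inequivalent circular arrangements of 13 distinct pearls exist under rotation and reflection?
(13-1)!/2 = 479001600/2 = 239500800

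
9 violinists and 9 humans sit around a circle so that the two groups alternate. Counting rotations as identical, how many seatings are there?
Fix one of the violinists: (9-1)! ways for the remaining violinists, × 9! ways for the humans = 40320 × 362880 = 14631321600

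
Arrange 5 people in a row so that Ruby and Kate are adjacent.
Treat as block: (5-1)! × 2! = 24 × 2 = 48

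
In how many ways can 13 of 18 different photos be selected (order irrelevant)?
C(18,13) = 18!/(13!×5!) = 8568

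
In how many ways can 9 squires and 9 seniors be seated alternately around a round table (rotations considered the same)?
Fix one of the squires: (9-1)! ways for the remaining squires, × 9! ways for the seniors = 40320 × 362880 = 14631321600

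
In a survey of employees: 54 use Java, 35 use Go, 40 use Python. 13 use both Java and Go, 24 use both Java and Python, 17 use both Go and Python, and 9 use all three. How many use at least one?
|A∪B∪C| = 54+35+40-13-24-17+9 = 84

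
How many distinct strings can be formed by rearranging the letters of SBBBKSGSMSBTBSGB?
16! / (1! × 6! × 5! × 2! × 1! × 1!) = 121080960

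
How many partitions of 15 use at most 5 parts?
By conjugation, equals partitions of 15 into parts ≤ 5. Let r_j(i) = number of partitions of i into parts ≤ j, for i = 0..15. r_1(i) = 1 for all i; r_j(i) = r_{j-1}(i) + r_j(i-j). Rows j = 2..5: ≤2: 1 1 2 2 3 3 4 4 5 5 6 6 7 7 8 8; ≤3: 1 1 2 3 4 5 7 8 10 12 14 16 19 21 24 27; ≤4: 1 1 2 3 5 6 9 11 15 18 23 27 34 39 47 54; ≤5: 1 1 2 3 5 7 10 13 18 23 30 37 47 57 70 84. r_5(15) = 84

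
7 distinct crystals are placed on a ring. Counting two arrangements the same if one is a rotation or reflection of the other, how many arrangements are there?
(7-1)!/2 = 720/2 = 360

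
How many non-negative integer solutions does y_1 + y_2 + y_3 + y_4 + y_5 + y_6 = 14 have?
C(14+6-1, 6-1) = C(19, 5) = 11628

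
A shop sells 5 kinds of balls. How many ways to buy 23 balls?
C(23+5-1, 5-1) = C(27, 4) = 17550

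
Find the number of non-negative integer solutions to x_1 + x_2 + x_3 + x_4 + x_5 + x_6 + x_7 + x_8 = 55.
C(55+8-1, 8-1) = C(62, 7) = 491796152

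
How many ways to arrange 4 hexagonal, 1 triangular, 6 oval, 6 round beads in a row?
17! / (4! × 1! × 6! × 6!) = 28588560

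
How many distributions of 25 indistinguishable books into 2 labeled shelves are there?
C(25+2-1, 2-1) = C(26, 1) = 26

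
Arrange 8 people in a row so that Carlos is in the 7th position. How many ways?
Fix one position: (8-1)! = 5040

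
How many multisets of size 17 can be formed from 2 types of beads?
C(17+2-1, 2-1) = C(18, 1) = 18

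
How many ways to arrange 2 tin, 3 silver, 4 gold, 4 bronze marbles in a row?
13! / (2! × 3! × 4! × 4!) = 900900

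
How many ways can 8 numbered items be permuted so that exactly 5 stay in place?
Choose the 5 fixed points C(8,5) = 56, derange the rest: !3 = Σ_{j=0}^{3} (-1)^j·3!/j! = 6 - 6 + 3 - 1 = 2. Product = 56 × 2 = 112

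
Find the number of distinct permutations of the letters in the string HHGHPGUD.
8! / (1! × 1! × 3! × 2! × 1!) = 3360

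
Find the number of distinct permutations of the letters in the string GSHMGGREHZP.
11! / (1! × 1! × 1! × 3! × 1! × 2! × 1! × 1!) = 3326400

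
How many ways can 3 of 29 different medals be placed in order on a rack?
P(29,3) = 29!/(29-3)! = 21924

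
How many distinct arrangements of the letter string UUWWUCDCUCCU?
12! / (4! × 2! × 5! × 1!) = 83160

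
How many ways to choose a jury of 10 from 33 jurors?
C(33,10) = 33!/(10!×23!) = 92561040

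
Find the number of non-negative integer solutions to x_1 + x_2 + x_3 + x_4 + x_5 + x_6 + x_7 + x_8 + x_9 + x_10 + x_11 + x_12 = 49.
C(49+12-1, 12-1) = C(60, 11) = 342700125300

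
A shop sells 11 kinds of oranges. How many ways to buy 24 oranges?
C(24+11-1, 11-1) = C(34, 10) = 131128140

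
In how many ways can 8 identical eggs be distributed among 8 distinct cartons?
C(8+8-1, 8-1) = C(15, 7) = 6435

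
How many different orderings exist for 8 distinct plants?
8! = 40320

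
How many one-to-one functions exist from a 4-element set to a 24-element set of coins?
P(24,4) = 24!/(24-4)! = 255024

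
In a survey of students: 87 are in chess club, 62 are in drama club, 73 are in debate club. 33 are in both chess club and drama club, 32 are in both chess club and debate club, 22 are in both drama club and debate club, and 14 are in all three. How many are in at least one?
|A∪B∪C| = 87+62+73-33-32-22+14 = 149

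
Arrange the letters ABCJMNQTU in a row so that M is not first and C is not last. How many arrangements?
By inclusion-exclusion: 9! - 2×(9-1)! + (9-2)! = 362880 - 80640 + 5040 = 287280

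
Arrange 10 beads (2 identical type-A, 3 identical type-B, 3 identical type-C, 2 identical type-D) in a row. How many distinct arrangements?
10! / (2! × 3! × 3! × 2!) = 25200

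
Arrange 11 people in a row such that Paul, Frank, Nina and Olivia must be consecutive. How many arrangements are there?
Treat the 4 as one block: (11-4+1)! × 4! = 40320 × 24 = 967680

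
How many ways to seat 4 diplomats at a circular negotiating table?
Circular: fix one position, arrange the rest. (4-1)! = 6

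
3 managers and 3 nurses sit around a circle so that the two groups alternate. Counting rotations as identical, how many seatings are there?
Fix one of the managers: (3-1)! ways for the remaining managers, × 3! ways for the nurses = 2 × 6 = 12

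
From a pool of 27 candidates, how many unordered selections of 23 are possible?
C(27,23) = 27!/(23!×4!) = 17550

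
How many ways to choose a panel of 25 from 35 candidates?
C(35,25) = 35!/(25!×10!) = 183579396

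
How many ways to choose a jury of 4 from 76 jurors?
C(76,4) = 76!/(4!×72!) = 1282975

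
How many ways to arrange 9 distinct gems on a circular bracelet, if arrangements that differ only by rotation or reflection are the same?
(9-1)!/2 = 40320/2 = 20160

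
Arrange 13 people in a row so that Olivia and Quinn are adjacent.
Treat as block: (13-1)! × 2! = 479001600 × 2 = 958003200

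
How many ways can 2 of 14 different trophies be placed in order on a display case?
P(14,2) = 14!/(14-2)! = 182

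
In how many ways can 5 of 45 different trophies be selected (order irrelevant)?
C(45,5) = 45!/(5!×40!) = 1221759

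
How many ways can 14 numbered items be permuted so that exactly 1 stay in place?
Choose the 1 fixed point C(14,1) = 14, derange the rest: !13 = Σ_{j=0}^{13} (-1)^j·13!/j! = 6227020800 - 6227020800 + 3113510400 - 1037836800 + 259459200 - 51891840 + 8648640 - 1235520 + 154440 - 17160 + 1716 - 156 + 13 - 1 = 2290792932. Product = 14 × 2290792932 = 32071101048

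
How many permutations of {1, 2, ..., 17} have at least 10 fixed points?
Exactly j fixed points: C(17,j)·!(17-j); sum over j ≥ 10 (derangement numbers via !m = (m-1)·(!(m-1) + !(m-2)): !0..!7 = 1, 0, 1, 2, 9, 44, 265, 1854). Σ_{j=10}^{17} C(17,j)·!(17-j) = C(17,10)·!7 + C(17,11)·!6 + C(17,12)·!5 + C(17,13)·!4 + C(17,14)·!3 + C(17,15)·!2 + C(17,16)·!1 + C(17,17)·!0 = 19448·1854 + 12376·265 + 6188·44 + 2380·9 + 680·2 + 136·1 + 17·0 + 1·1 = 39631421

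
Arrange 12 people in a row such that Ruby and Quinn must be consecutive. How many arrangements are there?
Treat the 2 as one block: (12-2+1)! × 2! = 39916800 × 2 = 79833600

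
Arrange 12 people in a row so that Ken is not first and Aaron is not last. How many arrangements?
By inclusion-exclusion: 12! - 2×(12-1)! + (12-2)! = 479001600 - 79833600 + 3628800 = 402796800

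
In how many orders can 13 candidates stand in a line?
13! = 6227020800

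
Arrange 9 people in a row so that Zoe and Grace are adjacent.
Treat as block: (9-1)! × 2! = 40320 × 2 = 80640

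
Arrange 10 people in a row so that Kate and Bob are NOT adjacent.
Total - adjacent = 10! - (10-1)!×2 = 3628800 - 725760 = 2903040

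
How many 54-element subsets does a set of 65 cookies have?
C(65,54) = 65!/(54!×11!) = 895068996640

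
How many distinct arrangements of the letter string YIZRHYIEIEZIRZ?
14! / (1! × 2! × 4! × 3! × 2! × 2!) = 75675600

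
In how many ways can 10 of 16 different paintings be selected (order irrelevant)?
C(16,10) = 16!/(10!×6!) = 8008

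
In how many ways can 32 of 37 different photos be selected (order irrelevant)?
C(37,32) = 37!/(32!×5!) = 435897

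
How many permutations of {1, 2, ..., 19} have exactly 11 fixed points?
Choose the 11 fixed points C(19,11) = 75582, derange the rest: !8 = Σ_{j=0}^{8} (-1)^j·8!/j! = 40320 - 40320 + 20160 - 6720 + 1680 - 336 + 56 - 8 + 1 = 14833. Product = 75582 × 14833 = 1121107806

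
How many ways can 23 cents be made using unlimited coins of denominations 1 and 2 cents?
Coefficient of x^23 in 1/(1-x^1) · 1/(1-x^2). Use j coins of 2 for j = 0..⌊23/2⌋ = 11, the rest in 1s: 11 + 1 = 12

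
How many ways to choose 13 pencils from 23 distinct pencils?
C(23,13) = 23!/(13!×10!) = 1144066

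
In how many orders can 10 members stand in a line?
10! = 3628800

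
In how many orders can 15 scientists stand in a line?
15! = 1307674368000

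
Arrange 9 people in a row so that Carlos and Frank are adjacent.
Treat as block: (9-1)! × 2! = 40320 × 2 = 80640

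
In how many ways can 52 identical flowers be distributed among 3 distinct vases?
C(52+3-1, 3-1) = C(54, 2) = 1431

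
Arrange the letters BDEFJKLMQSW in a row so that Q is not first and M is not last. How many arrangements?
By inclusion-exclusion: 11! - 2×(11-1)! + (11-2)! = 39916800 - 7257600 + 362880 = 33022080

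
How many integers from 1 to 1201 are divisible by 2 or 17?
⌊1201/2⌋ + ⌊1201/17⌋ - ⌊1201/34⌋ = 600 + 70 - 35 = 635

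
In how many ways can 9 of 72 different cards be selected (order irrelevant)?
C(72,9) = 72!/(9!×63!) = 85113005120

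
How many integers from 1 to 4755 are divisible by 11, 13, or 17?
⌊4755/11⌋+⌊4755/13⌋+⌊4755/17⌋ - ⌊4755/143⌋-⌊4755/187⌋-⌊4755/221⌋ + ⌊4755/2431⌋ = 432+365+279 - 33-25-21 + 1 = 998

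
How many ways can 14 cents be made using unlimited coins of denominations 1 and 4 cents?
Coefficient of x^14 in 1/(1-x^1) · 1/(1-x^4). Use j coins of 4 for j = 0..⌊14/4⌋ = 3, the rest in 1s: 3 + 1 = 4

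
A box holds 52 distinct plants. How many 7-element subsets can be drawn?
C(52,7) = 52!/(7!×45!) = 133784560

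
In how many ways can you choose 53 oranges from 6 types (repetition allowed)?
C(53+6-1, 6-1) = C(58, 5) = 4582116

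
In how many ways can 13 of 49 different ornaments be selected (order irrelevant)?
C(49,13) = 49!/(13!×36!) = 262596783764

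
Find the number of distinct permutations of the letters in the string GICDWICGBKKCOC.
14! / (2! × 1! × 2! × 4! × 1! × 1! × 1! × 2!) = 454053600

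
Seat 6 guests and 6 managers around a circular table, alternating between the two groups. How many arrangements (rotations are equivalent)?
Fix one of the guests: (6-1)! ways for the remaining guests, × 6! ways for the managers = 120 × 720 = 86400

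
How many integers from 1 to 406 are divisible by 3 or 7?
⌊406/3⌋ + ⌊406/7⌋ - ⌊406/21⌋ = 135 + 58 - 19 = 174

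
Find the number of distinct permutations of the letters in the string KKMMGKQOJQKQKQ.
14! / (2! × 4! × 1! × 1! × 1! × 5!) = 15135120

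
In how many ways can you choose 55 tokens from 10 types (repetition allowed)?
C(55+10-1, 10-1) = C(64, 9) = 27540584512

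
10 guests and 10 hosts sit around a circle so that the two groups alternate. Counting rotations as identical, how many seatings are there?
Fix one of the guests: (10-1)! ways for the remaining guests, × 10! ways for the hosts = 362880 × 3628800 = 1316818944000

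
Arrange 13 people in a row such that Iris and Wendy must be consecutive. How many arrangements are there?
Treat the 2 as one block: (13-2+1)! × 2! = 479001600 × 2 = 958003200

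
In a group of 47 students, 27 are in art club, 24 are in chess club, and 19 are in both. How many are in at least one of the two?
|A∪B| = |A| + |B| - |A∩B| = 27 + 24 - 19 = 32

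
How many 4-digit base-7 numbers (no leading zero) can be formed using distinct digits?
First digit: 6 choices (nonzero). Then descending: 6 × 6 × 5 × 4 = 720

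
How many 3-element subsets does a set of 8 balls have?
C(8,3) = 8!/(3!×5!) = 56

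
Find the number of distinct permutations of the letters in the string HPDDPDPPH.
9! / (4! × 2! × 3!) = 1260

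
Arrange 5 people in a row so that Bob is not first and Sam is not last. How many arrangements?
By inclusion-exclusion: 5! - 2×(5-1)! + (5-2)! = 120 - 48 + 6 = 78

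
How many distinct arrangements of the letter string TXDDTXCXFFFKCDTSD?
17! / (3! × 1! × 2! × 4! × 3! × 3! × 1!) = 34306272000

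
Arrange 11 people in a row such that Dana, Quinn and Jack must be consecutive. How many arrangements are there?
Treat the 3 as one block: (11-3+1)! × 3! = 362880 × 6 = 2177280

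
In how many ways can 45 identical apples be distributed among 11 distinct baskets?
C(45+11-1, 11-1) = C(55, 10) = 29248649430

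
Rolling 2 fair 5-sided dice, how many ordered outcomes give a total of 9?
Coefficient of x^9 in (x + x² + ... + x^5)^2. By inclusion-exclusion on dice exceeding 5: Σ_j (-1)^j C(2,j)·C(9-1-5j, 1) = C(2,0)·C(8,1) - C(2,1)·C(3,1) = 1·8 - 2·3 = 2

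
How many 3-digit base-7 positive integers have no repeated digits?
First digit: 6 choices (nonzero). Then descending: 6 × 6 × 5 = 180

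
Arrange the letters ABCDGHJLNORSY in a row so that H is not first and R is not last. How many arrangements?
By inclusion-exclusion: 13! - 2×(13-1)! + (13-2)! = 6227020800 - 958003200 + 39916800 = 5308934400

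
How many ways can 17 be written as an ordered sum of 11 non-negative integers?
C(17+11-1, 11-1) = C(27, 10) = 8436285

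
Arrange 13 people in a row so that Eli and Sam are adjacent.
Treat as block: (13-1)! × 2! = 479001600 × 2 = 958003200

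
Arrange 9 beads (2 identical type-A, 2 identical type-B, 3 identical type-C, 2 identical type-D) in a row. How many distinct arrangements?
9! / (2! × 2! × 3! × 2!) = 7560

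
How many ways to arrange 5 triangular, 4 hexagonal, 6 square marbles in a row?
15! / (5! × 4! × 6!) = 630630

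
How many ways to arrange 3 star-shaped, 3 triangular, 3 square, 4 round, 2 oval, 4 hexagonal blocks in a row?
19! / (3! × 3! × 3! × 4! × 2! × 4!) = 488864376000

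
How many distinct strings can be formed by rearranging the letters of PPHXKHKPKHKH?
12! / (3! × 4! × 4! × 1!) = 138600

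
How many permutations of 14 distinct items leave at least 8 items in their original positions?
Exactly j fixed points: C(14,j)·!(14-j); sum over j ≥ 8 (derangement numbers via !m = (m-1)·(!(m-1) + !(m-2)): !0..!6 = 1, 0, 1, 2, 9, 44, 265). Σ_{j=8}^{14} C(14,j)·!(14-j) = C(14,8)·!6 + C(14,9)·!5 + C(14,10)·!4 + C(14,11)·!3 + C(14,12)·!2 + C(14,13)·!1 + C(14,14)·!0 = 3003·265 + 2002·44 + 1001·9 + 364·2 + 91·1 + 14·0 + 1·1 = 893712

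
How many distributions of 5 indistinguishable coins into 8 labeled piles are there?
C(5+8-1, 8-1) = C(12, 7) = 792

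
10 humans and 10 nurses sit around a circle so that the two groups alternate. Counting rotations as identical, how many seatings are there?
Fix one of the humans: (10-1)! ways for the remaining humans, × 10! ways for the nurses = 362880 × 3628800 = 1316818944000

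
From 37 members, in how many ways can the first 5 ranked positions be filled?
P(37,5) = 37!/(37-5)! = 52307640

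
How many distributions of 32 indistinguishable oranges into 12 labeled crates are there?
C(32+12-1, 12-1) = C(43, 11) = 5752004349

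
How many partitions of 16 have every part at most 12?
Let r_j(i) = number of partitions of i into parts ≤ j, for i = 0..16. r_1(i) = 1 for all i; r_j(i) = r_{j-1}(i) + r_j(i-j). Rows j = 2..12: ≤2: 1 1 2 2 3 3 4 4 5 5 6 6 7 7 8 8 9; ≤3: 1 1 2 3 4 5 7 8 10 12 14 16 19 21 24 27 30; ≤4: 1 1 2 3 5 6 9 11 15 18 23 27 34 39 47 54 64; ≤5: 1 1 2 3 5 7 10 13 18 23 30 37 47 57 70 84 101; ≤6: 1 1 2 3 5 7 11 14 20 26 35 44 58 71 90 110 136; ≤7: 1 1 2 3 5 7 11 15 21 28 38 49 65 82 105 131 164; ≤8: 1 1 2 3 5 7 11 15 22 29 40 52 70 89 116 146 186; ≤9: 1 1 2 3 5 7 11 15 22 30 41 54 73 94 123 157 201; ≤10: 1 1 2 3 5 7 11 15 22 30 42 55 75 97 128 164 212; ≤11: 1 1 2 3 5 7 11 15 22 30 42 56 76 99 131 169 219; ≤12: 1 1 2 3 5 7 11 15 22 30 42 56 77 100 133 172 224. r_12(16) = 224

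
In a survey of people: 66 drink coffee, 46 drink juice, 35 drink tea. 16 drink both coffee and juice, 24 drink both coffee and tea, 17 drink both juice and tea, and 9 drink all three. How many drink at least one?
|A∪B∪C| = 66+46+35-16-24-17+9 = 99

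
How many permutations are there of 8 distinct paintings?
8! = 40320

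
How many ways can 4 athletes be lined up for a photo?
4! = 24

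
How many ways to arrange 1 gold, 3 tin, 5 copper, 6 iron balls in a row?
15! / (1! × 3! × 5! × 6!) = 2522520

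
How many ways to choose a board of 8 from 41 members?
C(41,8) = 41!/(8!×33!) = 95548245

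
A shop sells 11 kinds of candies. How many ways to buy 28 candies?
C(28+11-1, 11-1) = C(38, 10) = 472733756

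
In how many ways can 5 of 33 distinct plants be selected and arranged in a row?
P(33,5) = 33!/(33-5)! = 28480320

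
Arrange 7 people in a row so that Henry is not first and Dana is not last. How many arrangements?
By inclusion-exclusion: 7! - 2×(7-1)! + (7-2)! = 5040 - 1440 + 120 = 3720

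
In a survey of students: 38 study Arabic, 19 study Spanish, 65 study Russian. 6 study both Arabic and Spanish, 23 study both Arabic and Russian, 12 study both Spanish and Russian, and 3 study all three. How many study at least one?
|A∪B∪C| = 38+19+65-6-23-12+3 = 84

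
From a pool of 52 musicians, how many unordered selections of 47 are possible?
C(52,47) = 52!/(47!×5!) = 2598960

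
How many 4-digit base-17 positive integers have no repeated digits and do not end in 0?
Last digit: 16 nonzero choices. First digit: 15 (nonzero, ≠last). Middle 2: P(15,2) = 210. Total = 50400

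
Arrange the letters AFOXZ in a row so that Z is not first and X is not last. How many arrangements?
By inclusion-exclusion: 5! - 2×(5-1)! + (5-2)! = 120 - 48 + 6 = 78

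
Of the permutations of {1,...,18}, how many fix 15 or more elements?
Exactly j fixed points: C(18,j)·!(18-j); sum over j ≥ 15 (derangement numbers via !m = (m-1)·(!(m-1) + !(m-2)): !0..!3 = 1, 0, 1, 2). Σ_{j=15}^{18} C(18,j)·!(18-j) = C(18,15)·!3 + C(18,16)·!2 + C(18,17)·!1 + C(18,18)·!0 = 816·2 + 153·1 + 18·0 + 1·1 = 1786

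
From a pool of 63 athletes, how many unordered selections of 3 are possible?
C(63,3) = 63!/(3!×60!) = 39711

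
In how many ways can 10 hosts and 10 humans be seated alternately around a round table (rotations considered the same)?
Fix one of the hosts: (10-1)! ways for the remaining hosts, × 10! ways for the humans = 362880 × 3628800 = 1316818944000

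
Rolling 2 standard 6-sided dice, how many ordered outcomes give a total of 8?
Coefficient of x^8 in (x + x² + ... + x^6)^2. By inclusion-exclusion on dice exceeding 6: Σ_j (-1)^j C(2,j)·C(8-1-6j, 1) = C(2,0)·C(7,1) - C(2,1)·C(1,1) = 1·7 - 2·1 = 5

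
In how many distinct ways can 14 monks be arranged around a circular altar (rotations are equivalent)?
Circular: fix one position, arrange the rest. (14-1)! = 6227020800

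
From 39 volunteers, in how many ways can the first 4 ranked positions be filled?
P(39,4) = 39!/(39-4)! = 1974024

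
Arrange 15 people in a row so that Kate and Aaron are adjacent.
Treat as block: (15-1)! × 2! = 87178291200 × 2 = 174356582400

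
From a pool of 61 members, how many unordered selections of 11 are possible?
C(61,11) = 61!/(11!×50!) = 418094152866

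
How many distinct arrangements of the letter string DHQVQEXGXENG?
12! / (1! × 2! × 1! × 1! × 2! × 1! × 2! × 2!) = 29937600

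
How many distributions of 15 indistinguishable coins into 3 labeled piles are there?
C(15+3-1, 3-1) = C(17, 2) = 136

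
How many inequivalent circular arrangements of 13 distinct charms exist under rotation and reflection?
(13-1)!/2 = 479001600/2 = 239500800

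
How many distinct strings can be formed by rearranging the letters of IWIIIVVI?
8! / (1! × 5! × 2!) = 168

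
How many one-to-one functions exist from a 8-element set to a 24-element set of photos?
P(24,8) = 24!/(24-8)! = 29654190720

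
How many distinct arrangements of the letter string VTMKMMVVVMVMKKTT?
16! / (3! × 5! × 5! × 3!) = 40360320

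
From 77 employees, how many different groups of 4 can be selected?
C(77,4) = 77!/(4!×73!) = 1353275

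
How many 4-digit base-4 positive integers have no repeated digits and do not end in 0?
Last digit: 3 nonzero choices. First digit: 2 (nonzero, ≠last). Middle 2: P(2,2) = 2. Total = 12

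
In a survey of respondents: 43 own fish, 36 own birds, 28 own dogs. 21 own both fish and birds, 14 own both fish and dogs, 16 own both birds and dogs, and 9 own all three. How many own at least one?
|A∪B∪C| = 43+36+28-21-14-16+9 = 65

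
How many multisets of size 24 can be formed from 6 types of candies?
C(24+6-1, 6-1) = C(29, 5) = 118755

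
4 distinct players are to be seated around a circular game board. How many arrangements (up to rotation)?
Circular: fix one position, arrange the rest. (4-1)! = 6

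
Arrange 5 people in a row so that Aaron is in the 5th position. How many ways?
Fix one position: (5-1)! = 24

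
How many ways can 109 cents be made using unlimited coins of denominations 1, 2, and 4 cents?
Coefficient of x^109 in 1/(1-x^1) · 1/(1-x^2) · 1/(1-x^4). Case on j = number of 4-cent coins (j = 0..27); remainder r = 109 - 4j is made from {1,2} in ⌊r/2⌋+1 ways. r = 109, 105, 101, 97, 93, 89, 85, 81, 77, 73, 69, 65, 61, 57, 53, 49, 45, 41, 37, 33, 29, 25, 21, 17, 13, 9, 5, 1 → 55 + 53 + 51 + 49 + 47 + 45 + 43 + 41 + 39 + 37 + 35 + 33 + 31 + 29 + 27 + 25 + 23 + 21 + 19 + 17 + 15 + 13 + 11 + 9 + 7 + 5 + 3 + 1 = 784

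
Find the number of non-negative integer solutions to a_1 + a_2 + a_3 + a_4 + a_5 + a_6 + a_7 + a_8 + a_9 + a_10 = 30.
C(30+10-1, 10-1) = C(39, 9) = 211915132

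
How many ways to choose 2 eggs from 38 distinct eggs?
C(38,2) = 38!/(2!×36!) = 703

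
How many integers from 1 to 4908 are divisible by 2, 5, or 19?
⌊4908/2⌋+⌊4908/5⌋+⌊4908/19⌋ - ⌊4908/10⌋-⌊4908/38⌋-⌊4908/95⌋ + ⌊4908/190⌋ = 2454+981+258 - 490-129-51 + 25 = 3048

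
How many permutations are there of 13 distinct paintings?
13! = 6227020800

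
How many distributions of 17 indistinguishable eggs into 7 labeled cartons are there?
C(17+7-1, 7-1) = C(23, 6) = 100947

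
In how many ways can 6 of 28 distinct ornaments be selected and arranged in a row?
P(28,6) = 28!/(28-6)! = 271252800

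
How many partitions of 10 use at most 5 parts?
By conjugation, equals partitions of 10 into parts ≤ 5. Let r_j(i) = number of partitions of i into parts ≤ j, for i = 0..10. r_1(i) = 1 for all i; r_j(i) = r_{j-1}(i) + r_j(i-j). Rows j = 2..5: ≤2: 1 1 2 2 3 3 4 4 5 5 6; ≤3: 1 1 2 3 4 5 7 8 10 12 14; ≤4: 1 1 2 3 5 6 9 11 15 18 23; ≤5: 1 1 2 3 5 7 10 13 18 23 30. r_5(10) = 30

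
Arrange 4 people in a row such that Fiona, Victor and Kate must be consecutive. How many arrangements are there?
Treat the 3 as one block: (4-3+1)! × 3! = 2 × 6 = 12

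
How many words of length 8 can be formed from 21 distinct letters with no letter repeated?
P(21,8) = 21!/(21-8)! = 8204716800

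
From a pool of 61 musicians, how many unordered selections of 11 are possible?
C(61,11) = 61!/(11!×50!) = 418094152866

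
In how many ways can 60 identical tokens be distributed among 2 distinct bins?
C(60+2-1, 2-1) = C(61, 1) = 61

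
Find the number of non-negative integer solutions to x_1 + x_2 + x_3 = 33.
C(33+3-1, 3-1) = C(35, 2) = 595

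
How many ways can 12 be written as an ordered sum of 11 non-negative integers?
C(12+11-1, 11-1) = C(22, 10) = 646646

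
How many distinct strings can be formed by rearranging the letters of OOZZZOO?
7! / (3! × 4!) = 35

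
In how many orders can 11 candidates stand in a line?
11! = 39916800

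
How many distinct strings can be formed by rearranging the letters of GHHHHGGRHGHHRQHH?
16! / (1! × 4! × 2! × 9!) = 1201200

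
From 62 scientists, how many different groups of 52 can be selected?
C(62,52) = 62!/(52!×10!) = 107518933731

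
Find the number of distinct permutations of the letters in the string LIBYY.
5! / (1! × 2! × 1! × 1!) = 60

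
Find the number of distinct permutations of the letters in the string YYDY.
4! / (3! × 1!) = 4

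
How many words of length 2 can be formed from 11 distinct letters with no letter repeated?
P(11,2) = 11!/(11-2)! = 110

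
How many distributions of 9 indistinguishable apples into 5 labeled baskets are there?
C(9+5-1, 5-1) = C(13, 4) = 715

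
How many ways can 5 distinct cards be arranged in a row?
5! = 120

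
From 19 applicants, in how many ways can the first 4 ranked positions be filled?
P(19,4) = 19!/(19-4)! = 93024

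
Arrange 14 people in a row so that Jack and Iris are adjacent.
Treat as block: (14-1)! × 2! = 6227020800 × 2 = 12454041600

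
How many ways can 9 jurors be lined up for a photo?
9! = 362880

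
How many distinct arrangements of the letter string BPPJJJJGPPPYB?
13! / (4! × 1! × 2! × 1! × 5!) = 1081080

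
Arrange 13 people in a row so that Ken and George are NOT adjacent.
Total - adjacent = 13! - (13-1)!×2 = 6227020800 - 958003200 = 5269017600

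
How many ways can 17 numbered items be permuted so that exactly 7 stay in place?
Choose the 7 fixed points C(17,7) = 19448, derange the rest: !10 = Σ_{j=0}^{10} (-1)^j·10!/j! = 3628800 - 3628800 + 1814400 - 604800 + 151200 - 30240 + 5040 - 720 + 90 - 10 + 1 = 1334961. Product = 19448 × 1334961 = 25962321528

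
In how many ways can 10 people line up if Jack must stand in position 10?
Fix one position: (10-1)! = 362880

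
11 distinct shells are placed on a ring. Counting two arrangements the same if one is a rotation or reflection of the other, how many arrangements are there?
(11-1)!/2 = 3628800/2 = 1814400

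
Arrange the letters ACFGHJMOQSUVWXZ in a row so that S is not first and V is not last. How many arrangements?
By inclusion-exclusion: 15! - 2×(15-1)! + (15-2)! = 1307674368000 - 174356582400 + 6227020800 = 1139544806400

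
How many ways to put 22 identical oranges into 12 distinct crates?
C(22+12-1, 12-1) = C(33, 11) = 193536720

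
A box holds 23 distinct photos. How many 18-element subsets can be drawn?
C(23,18) = 23!/(18!×5!) = 33649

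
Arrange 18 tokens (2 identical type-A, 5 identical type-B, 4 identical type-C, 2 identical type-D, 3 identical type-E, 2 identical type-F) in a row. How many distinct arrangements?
18! / (2! × 5! × 4! × 2! × 3! × 2!) = 46313467200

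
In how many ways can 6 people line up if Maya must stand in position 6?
Fix one position: (6-1)! = 120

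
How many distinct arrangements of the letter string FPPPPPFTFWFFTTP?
15! / (5! × 3! × 6! × 1!) = 2522520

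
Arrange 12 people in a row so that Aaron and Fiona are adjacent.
Treat as block: (12-1)! × 2! = 39916800 × 2 = 79833600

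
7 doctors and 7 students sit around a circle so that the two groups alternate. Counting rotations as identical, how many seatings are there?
Fix one of the doctors: (7-1)! ways for the remaining doctors, × 7! ways for the students = 720 × 5040 = 3628800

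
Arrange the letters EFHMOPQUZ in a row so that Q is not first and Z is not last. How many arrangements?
By inclusion-exclusion: 9! - 2×(9-1)! + (9-2)! = 362880 - 80640 + 5040 = 287280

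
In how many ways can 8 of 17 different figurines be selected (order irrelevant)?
C(17,8) = 17!/(8!×9!) = 24310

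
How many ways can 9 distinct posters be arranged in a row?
9! = 362880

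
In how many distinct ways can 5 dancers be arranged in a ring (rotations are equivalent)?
Circular: fix one position, arrange the rest. (5-1)! = 24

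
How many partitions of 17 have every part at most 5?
Let r_j(i) = number of partitions of i into parts ≤ j, for i = 0..17. r_1(i) = 1 for all i; r_j(i) = r_{j-1}(i) + r_j(i-j). Rows j = 2..5: ≤2: 1 1 2 2 3 3 4 4 5 5 6 6 7 7 8 8 9 9; ≤3: 1 1 2 3 4 5 7 8 10 12 14 16 19 21 24 27 30 33; ≤4: 1 1 2 3 5 6 9 11 15 18 23 27 34 39 47 54 64 72; ≤5: 1 1 2 3 5 7 10 13 18 23 30 37 47 57 70 84 101 119. r_5(17) = 119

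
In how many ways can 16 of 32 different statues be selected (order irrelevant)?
C(32,16) = 32!/(16!×16!) = 601080390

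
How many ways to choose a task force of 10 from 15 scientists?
C(15,10) = 15!/(10!×5!) = 3003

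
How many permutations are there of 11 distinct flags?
11! = 39916800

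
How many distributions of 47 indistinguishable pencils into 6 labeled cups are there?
C(47+6-1, 6-1) = C(52, 5) = 2598960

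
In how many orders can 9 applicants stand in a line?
9! = 362880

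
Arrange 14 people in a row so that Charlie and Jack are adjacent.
Treat as block: (14-1)! × 2! = 6227020800 × 2 = 12454041600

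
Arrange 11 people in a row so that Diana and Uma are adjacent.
Treat as block: (11-1)! × 2! = 3628800 × 2 = 7257600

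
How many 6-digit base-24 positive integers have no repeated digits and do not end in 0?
Last digit: 23 nonzero choices. First digit: 22 (nonzero, ≠last). Middle 4: P(22,4) = 175560. Total = 88833360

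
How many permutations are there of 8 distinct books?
8! = 40320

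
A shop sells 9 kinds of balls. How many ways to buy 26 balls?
C(26+9-1, 9-1) = C(34, 8) = 18156204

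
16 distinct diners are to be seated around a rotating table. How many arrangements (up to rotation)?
Circular: fix one position, arrange the rest. (16-1)! = 1307674368000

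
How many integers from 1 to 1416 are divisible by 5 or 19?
⌊1416/5⌋ + ⌊1416/19⌋ - ⌊1416/95⌋ = 283 + 74 - 14 = 343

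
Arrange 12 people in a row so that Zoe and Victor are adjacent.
Treat as block: (12-1)! × 2! = 39916800 × 2 = 79833600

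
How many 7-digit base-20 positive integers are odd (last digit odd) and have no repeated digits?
Last∈{1,3,5,7,9,11,13,15,17,19}. Last=0: 0. Last nonzero: 10×18×P(18,5) = 185068800. Total = 185068800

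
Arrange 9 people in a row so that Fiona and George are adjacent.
Treat as block: (9-1)! × 2! = 40320 × 2 = 80640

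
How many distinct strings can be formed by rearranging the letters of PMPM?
4! / (2! × 2!) = 6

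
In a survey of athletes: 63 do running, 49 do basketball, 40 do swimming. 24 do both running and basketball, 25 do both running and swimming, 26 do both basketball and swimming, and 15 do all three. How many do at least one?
|A∪B∪C| = 63+49+40-24-25-26+15 = 92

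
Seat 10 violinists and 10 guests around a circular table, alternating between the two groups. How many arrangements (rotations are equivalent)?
Fix one of the violinists: (10-1)! ways for the remaining violinists, × 10! ways for the guests = 362880 × 3628800 = 1316818944000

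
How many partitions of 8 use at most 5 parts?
By conjugation, equals partitions of 8 into parts ≤ 5. Let r_j(i) = number of partitions of i into parts ≤ j, for i = 0..8. r_1(i) = 1 for all i; r_j(i) = r_{j-1}(i) + r_j(i-j). Rows j = 2..5: ≤2: 1 1 2 2 3 3 4 4 5; ≤3: 1 1 2 3 4 5 7 8 10; ≤4: 1 1 2 3 5 6 9 11 15; ≤5: 1 1 2 3 5 7 10 13 18. r_5(8) = 18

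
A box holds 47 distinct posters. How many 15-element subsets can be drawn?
C(47,15) = 47!/(15!×32!) = 751616304549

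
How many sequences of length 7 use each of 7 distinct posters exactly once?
7! = 5040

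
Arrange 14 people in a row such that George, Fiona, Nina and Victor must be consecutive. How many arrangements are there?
Treat the 4 as one block: (14-4+1)! × 4! = 39916800 × 24 = 958003200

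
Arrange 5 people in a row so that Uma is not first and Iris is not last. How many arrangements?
By inclusion-exclusion: 5! - 2×(5-1)! + (5-2)! = 120 - 48 + 6 = 78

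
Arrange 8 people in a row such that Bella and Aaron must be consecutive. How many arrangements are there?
Treat the 2 as one block: (8-2+1)! × 2! = 5040 × 2 = 10080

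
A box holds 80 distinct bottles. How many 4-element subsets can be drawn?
C(80,4) = 80!/(4!×76!) = 1581580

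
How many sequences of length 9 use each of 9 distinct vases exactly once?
9! = 362880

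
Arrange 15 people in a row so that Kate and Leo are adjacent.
Treat as block: (15-1)! × 2! = 87178291200 × 2 = 174356582400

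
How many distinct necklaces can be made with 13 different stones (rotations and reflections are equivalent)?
(13-1)!/2 = 479001600/2 = 239500800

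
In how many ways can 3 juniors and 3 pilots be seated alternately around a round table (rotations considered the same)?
Fix one of the juniors: (3-1)! ways for the remaining juniors, × 3! ways for the pilots = 2 × 6 = 12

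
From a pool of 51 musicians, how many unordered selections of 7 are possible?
C(51,7) = 51!/(7!×44!) = 115775100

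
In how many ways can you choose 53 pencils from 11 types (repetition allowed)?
C(53+11-1, 11-1) = C(63, 10) = 127805525001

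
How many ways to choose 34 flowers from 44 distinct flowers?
C(44,34) = 44!/(34!×10!) = 2481256778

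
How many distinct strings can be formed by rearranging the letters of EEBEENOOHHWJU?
13! / (1! × 2! × 4! × 2! × 1! × 1! × 1! × 1!) = 64864800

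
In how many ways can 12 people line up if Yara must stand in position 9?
Fix one position: (12-1)! = 39916800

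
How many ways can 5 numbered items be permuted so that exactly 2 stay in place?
Choose the 2 fixed points C(5,2) = 10, derange the rest: !3 = Σ_{j=0}^{3} (-1)^j·3!/j! = 6 - 6 + 3 - 1 = 2. Product = 10 × 2 = 20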